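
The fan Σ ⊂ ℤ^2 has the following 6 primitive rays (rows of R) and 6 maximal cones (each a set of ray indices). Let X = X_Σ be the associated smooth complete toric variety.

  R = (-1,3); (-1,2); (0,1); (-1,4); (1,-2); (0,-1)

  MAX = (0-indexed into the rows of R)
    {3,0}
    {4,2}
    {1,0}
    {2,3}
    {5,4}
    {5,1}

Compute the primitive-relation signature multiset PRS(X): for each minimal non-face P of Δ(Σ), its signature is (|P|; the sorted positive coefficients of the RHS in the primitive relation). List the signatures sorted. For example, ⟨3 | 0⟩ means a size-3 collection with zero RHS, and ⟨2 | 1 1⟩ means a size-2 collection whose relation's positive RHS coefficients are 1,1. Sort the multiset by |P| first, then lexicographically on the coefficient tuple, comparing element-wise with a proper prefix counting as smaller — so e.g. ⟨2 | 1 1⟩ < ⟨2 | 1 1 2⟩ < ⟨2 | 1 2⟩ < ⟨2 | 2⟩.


Δ(Σ) — 6 vertices, 9 min non-faces:

  {1,4}:  v_{1} + v_{4} = 0 ; sig = ⟨2 | 0⟩
  {2,5}:  v_{2} + v_{5} = 0 ; sig = ⟨2 | 0⟩
  {0,2}:  v_{0} + v_{2} = v_{3} ; sig = ⟨2 | 1⟩
  {0,4}:  v_{0} + v_{4} = v_{2} ; sig = ⟨2 | 1⟩
  {0,5}:  v_{0} + v_{5} = v_{1} ; sig = ⟨2 | 1⟩
  {1,2}:  v_{1} + v_{2} = v_{0} ; sig = ⟨2 | 1⟩
  {3,5}:  v_{3} + v_{5} = v_{0} ; sig = ⟨2 | 1⟩
  {1,3}:  v_{1} + v_{3} = 2·v_{0} ; sig = ⟨2 | 2⟩
  {3,4}:  v_{3} + v_{4} = 2·v_{2} ; sig = ⟨2 | 2⟩

Hence PRS(X_Σ) =
[⟨2 | 0⟩, ⟨2 | 0⟩, ⟨2 | 1⟩, ⟨2 | 1⟩, ⟨2 | 1⟩, ⟨2 | 1⟩, ⟨2 | 1⟩, ⟨2 | 2⟩, ⟨2 | 2⟩]


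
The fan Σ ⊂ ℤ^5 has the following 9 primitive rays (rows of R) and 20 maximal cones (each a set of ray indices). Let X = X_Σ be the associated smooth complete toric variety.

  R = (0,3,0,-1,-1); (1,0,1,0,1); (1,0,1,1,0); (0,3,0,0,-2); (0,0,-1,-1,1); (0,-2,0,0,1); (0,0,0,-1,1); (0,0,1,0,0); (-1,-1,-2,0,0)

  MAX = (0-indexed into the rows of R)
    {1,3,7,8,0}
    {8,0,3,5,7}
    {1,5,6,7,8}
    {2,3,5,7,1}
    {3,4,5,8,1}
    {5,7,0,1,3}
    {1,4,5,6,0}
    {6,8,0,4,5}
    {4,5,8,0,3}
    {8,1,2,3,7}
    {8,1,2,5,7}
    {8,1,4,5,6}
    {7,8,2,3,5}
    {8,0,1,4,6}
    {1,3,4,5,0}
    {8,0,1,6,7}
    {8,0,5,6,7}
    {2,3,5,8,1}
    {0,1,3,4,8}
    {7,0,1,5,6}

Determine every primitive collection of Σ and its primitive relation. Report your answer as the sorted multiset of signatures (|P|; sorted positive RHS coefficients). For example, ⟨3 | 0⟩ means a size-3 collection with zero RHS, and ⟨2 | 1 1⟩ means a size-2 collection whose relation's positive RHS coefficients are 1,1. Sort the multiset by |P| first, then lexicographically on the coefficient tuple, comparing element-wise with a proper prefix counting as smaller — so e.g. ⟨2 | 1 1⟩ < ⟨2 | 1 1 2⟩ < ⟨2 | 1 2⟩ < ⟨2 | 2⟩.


Δ(Σ) — 9 vertices, 7 min non-faces:

  P = {2,6}:  v_{2} + v_{6} = v_{1} — sig = ⟨2 | 1⟩
  P = {3,6}:  v_{3} + v_{6} = v_{0} — sig = ⟨2 | 1⟩
  P = {4,7}:  v_{4} + v_{7} = v_{6} — sig = ⟨2 | 1⟩
  P = {0,2}:  v_{0} + v_{2} = v_{1} + v_{3} — sig = ⟨2 | 1 1⟩
  P = {2,4}:  v_{2} + v_{4} = 2·v_{1} + v_{3} + v_{5} + v_{8} — sig = ⟨2 | 1 1 1 2⟩
  P = {0,1,5,8}:  v_{0} + v_{1} + v_{5} + v_{8} = v_{4} — sig = ⟨4 | 1⟩
  P = {1,3,5,7,8}:  v_{1} + v_{3} + v_{5} + v_{7} + v_{8} = 0 — sig = ⟨5 | 0⟩

so the primitive-relation signature multiset is
    ⟨2 | 1⟩
    ⟨2 | 1⟩
    ⟨2 | 1⟩
    ⟨2 | 1 1⟩
    ⟨2 | 1 1 1 2⟩
    ⟨4 | 1⟩
    ⟨5 | 0⟩


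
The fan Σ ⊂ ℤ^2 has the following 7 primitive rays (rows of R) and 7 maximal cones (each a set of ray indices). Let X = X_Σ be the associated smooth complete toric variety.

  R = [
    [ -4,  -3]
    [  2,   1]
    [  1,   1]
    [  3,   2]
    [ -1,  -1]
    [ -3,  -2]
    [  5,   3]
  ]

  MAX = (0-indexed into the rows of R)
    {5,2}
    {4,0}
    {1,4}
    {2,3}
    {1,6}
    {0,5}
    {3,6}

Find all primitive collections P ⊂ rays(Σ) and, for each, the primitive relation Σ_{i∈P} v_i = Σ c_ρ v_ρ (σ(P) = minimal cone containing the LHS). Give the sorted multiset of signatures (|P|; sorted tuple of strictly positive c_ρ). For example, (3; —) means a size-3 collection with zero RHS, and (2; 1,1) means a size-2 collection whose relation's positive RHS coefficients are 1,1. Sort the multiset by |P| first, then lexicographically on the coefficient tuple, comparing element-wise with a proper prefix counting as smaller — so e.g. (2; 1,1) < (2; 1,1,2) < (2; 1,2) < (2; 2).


Primitive collections (14):

  • {2,4}:  v_{2} + v_{4} = 0 ; sig = (2; —)
  • {3,5}:  v_{3} + v_{5} = 0 ; sig = (2; —)
  • {0,2}:  v_{0} + v_{2} = v_{5} ; sig = (2; 1)
  • {0,3}:  v_{0} + v_{3} = v_{4} ; sig = (2; 1)
  • {1,2}:  v_{1} + v_{2} = v_{3} ; sig = (2; 1)
  • {1,3}:  v_{1} + v_{3} = v_{6} ; sig = (2; 1)
  • {1,5}:  v_{1} + v_{5} = v_{4} ; sig = (2; 1)
  • {3,4}:  v_{3} + v_{4} = v_{1} ; sig = (2; 1)
  • {4,5}:  v_{4} + v_{5} = v_{0} ; sig = (2; 1)
  • {5,6}:  v_{5} + v_{6} = v_{1} ; sig = (2; 1)
  • {0,6}:  v_{0} + v_{6} = v_{1} + v_{4} ; sig = (2; 1,1)
  • {0,1}:  v_{0} + v_{1} = 2·v_{4} ; sig = (2; 2)
  • {2,6}:  v_{2} + v_{6} = 2·v_{3} ; sig = (2; 2)
  • {4,6}:  v_{4} + v_{6} = 2·v_{1} ; sig = (2; 2)

Signatures (|P|; sorted positive RHS coefficients), sorted:
[(2; —), (2; —), (2; 1), (2; 1), (2; 1), (2; 1), (2; 1), (2; 1), (2; 1), (2; 1), (2; 1,1), (2; 2), (2; 2), (2; 2)]


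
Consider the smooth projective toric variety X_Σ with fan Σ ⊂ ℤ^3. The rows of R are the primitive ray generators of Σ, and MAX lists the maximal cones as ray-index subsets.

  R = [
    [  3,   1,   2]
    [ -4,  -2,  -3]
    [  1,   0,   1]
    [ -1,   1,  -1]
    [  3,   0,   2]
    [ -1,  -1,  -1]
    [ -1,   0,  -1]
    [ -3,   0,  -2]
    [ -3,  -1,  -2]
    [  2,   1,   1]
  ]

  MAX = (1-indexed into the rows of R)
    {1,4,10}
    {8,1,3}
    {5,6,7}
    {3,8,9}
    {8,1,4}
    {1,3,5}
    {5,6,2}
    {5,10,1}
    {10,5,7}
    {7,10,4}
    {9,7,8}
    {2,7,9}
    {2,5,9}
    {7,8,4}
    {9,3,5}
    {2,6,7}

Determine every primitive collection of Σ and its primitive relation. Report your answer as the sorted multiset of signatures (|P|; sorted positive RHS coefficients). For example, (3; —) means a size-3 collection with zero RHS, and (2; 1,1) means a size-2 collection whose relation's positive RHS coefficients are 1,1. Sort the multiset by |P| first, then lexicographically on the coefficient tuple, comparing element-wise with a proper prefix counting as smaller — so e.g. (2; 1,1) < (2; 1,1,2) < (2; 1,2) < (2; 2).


Σ has 23 primitive collections:

  • {1,9}:  v_{1} + v_{9} = 0  →  sig = (2; —)
  • {3,7}:  v_{3} + v_{7} = 0  →  sig = (2; —)
  • {5,8}:  v_{5} + v_{8} = 0  →  sig = (2; —)
  • {1,2}:  v_{1} + v_{2} = v_{6}  →  sig = (2; 1)
  • {1,7}:  v_{1} + v_{7} = v_{10}  →  sig = (2; 1)
  • {3,10}:  v_{3} + v_{10} = v_{1}  →  sig = (2; 1)
  • {4,5}:  v_{4} + v_{5} = v_{10}  →  sig = (2; 1)
  • {6,9}:  v_{6} + v_{9} = v_{2}  →  sig = (2; 1)
  • {8,10}:  v_{8} + v_{10} = v_{4}  →  sig = (2; 1)
  • {9,10}:  v_{9} + v_{10} = v_{7}  →  sig = (2; 1)
  • {1,6}:  v_{1} + v_{6} = v_{5} + v_{7}  →  sig = (2; 1,1)
  • {2,10}:  v_{2} + v_{10} = v_{6} + v_{7}  →  sig = (2; 1,1)
  • {3,4}:  v_{3} + v_{4} = v_{1} + v_{8}  →  sig = (2; 1,1)
  • {3,6}:  v_{3} + v_{6} = v_{5} + v_{9}  →  sig = (2; 1,1)
  • {4,9}:  v_{4} + v_{9} = v_{7} + v_{8}  →  sig = (2; 1,1)
  • {6,8}:  v_{6} + v_{8} = v_{7} + v_{9}  →  sig = (2; 1,1)
  • {2,3}:  v_{2} + v_{3} = v_{5} + 2·v_{9}  →  sig = (2; 1,2)
  • {2,4}:  v_{2} + v_{4} = 2·v_{7} + v_{9}  →  sig = (2; 1,2)
  • {2,8}:  v_{2} + v_{8} = v_{7} + 2·v_{9}  →  sig = (2; 1,2)
  • {6,10}:  v_{6} + v_{10} = v_{5} + 2·v_{7}  →  sig = (2; 1,2)
  • {4,6}:  v_{4} + v_{6} = 2·v_{7}  →  sig = (2; 2)
  • {5,7,9}:  v_{5} + v_{7} + v_{9} = v_{6}  →  sig = (3; 1)
  • {2,5,7}:  v_{2} + v_{5} + v_{7} = 2·v_{6}  →  sig = (3; 2)

Signatures (|P|; sorted positive RHS coefficients), sorted:
    |P|=2: 21 collections, coeffs (), (), (), (1), (1), (1), (1), (1), (1), (1), (1,1), (1,1), (1,1), (1,1), (1,1), (1,1), (1,2), (1,2), (1,2), (1,2), (2)
    |P|=3: 2 collections, coeffs (1), (2)


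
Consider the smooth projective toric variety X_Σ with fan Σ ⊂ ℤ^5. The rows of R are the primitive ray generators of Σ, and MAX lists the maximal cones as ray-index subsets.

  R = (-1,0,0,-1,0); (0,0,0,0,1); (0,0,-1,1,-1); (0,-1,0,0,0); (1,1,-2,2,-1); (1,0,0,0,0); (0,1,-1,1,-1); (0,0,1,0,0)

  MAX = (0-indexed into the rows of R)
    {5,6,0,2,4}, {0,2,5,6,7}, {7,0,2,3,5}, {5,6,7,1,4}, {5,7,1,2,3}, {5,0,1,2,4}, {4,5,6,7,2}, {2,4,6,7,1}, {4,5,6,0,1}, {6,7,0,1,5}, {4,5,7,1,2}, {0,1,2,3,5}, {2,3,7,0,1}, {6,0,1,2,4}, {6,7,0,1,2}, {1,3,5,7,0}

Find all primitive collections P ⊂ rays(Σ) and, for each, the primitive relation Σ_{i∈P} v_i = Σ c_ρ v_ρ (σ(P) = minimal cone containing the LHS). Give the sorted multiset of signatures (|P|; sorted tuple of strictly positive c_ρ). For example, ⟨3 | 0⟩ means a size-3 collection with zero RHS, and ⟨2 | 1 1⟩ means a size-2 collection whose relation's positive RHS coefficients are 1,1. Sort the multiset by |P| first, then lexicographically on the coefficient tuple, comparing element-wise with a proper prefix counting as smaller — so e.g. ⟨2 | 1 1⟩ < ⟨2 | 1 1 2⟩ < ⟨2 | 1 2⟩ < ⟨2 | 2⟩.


Minimal non-faces — 5 found among 8 rays, 16 max cones:

  • {3,6}:  v_{3} + v_{6} = v_{2}  so sig = ⟨2 | 1⟩
  • {3,4}:  v_{3} + v_{4} = v_{1} + 2·v_{2} + v_{5}  so sig = ⟨2 | 1 1 2⟩
  • {0,4,7}:  v_{0} + v_{4} + v_{7} = v_{6}  so sig = ⟨3 | 1⟩
  • {1,2,5,6}:  v_{1} + v_{2} + v_{5} + v_{6} = v_{4}  so sig = ⟨4 | 1⟩
  • {0,1,2,5,7}:  v_{0} + v_{1} + v_{2} + v_{5} + v_{7} = 0  so sig = ⟨5 | 0⟩

Hence PRS(X_Σ) =
    ⟨2 | 1⟩
    ⟨2 | 1 1 2⟩
    ⟨3 | 1⟩
    ⟨4 | 1⟩
    ⟨5 | 0⟩


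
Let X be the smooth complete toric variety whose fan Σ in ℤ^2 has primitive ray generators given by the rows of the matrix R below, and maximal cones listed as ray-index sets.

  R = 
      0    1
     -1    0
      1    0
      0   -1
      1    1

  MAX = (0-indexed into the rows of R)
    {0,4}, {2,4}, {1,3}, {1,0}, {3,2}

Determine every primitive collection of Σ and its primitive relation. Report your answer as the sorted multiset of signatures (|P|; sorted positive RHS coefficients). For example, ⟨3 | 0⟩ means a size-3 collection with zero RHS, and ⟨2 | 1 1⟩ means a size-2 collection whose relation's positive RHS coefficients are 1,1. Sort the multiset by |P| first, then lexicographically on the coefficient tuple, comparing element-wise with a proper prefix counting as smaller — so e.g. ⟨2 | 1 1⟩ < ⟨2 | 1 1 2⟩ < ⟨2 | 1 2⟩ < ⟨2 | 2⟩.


Σ has 5 primitive collections:

  P={0,3}:  v_{0} + v_{3} = 0 — sig = ⟨2 | 0⟩
  P={1,2}:  v_{1} + v_{2} = 0 — sig = ⟨2 | 0⟩
  P={0,2}:  v_{0} + v_{2} = v_{4} — sig = ⟨2 | 1⟩
  P={1,4}:  v_{1} + v_{4} = v_{0} — sig = ⟨2 | 1⟩
  P={3,4}:  v_{3} + v_{4} = v_{2} — sig = ⟨2 | 1⟩

Hence PRS(X_Σ) =
{ ⟨2 | 0⟩ ×2,  ⟨2 | 1⟩ ×3 }


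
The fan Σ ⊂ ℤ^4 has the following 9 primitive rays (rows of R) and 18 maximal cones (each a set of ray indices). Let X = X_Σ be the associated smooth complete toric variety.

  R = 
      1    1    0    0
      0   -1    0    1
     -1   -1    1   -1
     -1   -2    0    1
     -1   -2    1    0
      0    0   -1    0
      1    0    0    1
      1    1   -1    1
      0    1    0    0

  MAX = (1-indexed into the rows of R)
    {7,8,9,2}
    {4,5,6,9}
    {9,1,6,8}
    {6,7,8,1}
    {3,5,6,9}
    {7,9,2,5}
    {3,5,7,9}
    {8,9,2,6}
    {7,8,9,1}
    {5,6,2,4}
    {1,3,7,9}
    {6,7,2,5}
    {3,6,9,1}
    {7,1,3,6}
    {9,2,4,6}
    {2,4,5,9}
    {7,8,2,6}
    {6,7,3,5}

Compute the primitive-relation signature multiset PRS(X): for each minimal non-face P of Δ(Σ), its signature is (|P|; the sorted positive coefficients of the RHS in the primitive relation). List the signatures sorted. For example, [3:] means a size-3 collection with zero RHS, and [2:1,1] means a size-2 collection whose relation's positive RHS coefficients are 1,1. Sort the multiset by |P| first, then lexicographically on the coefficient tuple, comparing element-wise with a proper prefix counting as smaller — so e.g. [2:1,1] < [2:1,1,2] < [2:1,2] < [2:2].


The 11 primitive collections of Σ (r=9, n=4):

  P = {3,8}:  v_{3} + v_{8} = 0  so sig = [2:]
  P = {1,2}:  v_{1} + v_{2} = v_{7}  so sig = [2:1]
  P = {1,4}:  v_{1} + v_{4} = v_{2}  so sig = [2:1]
  P = {2,3}:  v_{2} + v_{3} = v_{5}  so sig = [2:1]
  P = {5,8}:  v_{5} + v_{8} = v_{2}  so sig = [2:1]
  P = {1,5}:  v_{1} + v_{5} = v_{3} + v_{7}  so sig = [2:1,1]
  P = {3,4}:  v_{3} + v_{4} = 2·v_{5} + v_{6} + v_{9}  so sig = [2:1,1,2]
  P = {4,8}:  v_{4} + v_{8} = 2·v_{2} + v_{6} + v_{9}  so sig = [2:1,1,2]
  P = {4,7}:  v_{4} + v_{7} = 2·v_{2}  so sig = [2:2]
  P = {6,7,9}:  v_{6} + v_{7} + v_{9} = v_{8}  so sig = [3:1]
  P = {2,5,6,9}:  v_{2} + v_{5} + v_{6} + v_{9} = v_{4}  so sig = [4:1]

so the primitive-relation signature multiset is
    |P|=2: 9 collections, coeffs (), (1), (1), (1), (1), (1,1), (1,1,2), (1,1,2), (2)
    |P|=3: 1 collection, coeffs (1)
    |P|=4: 1 collection, coeffs (1)


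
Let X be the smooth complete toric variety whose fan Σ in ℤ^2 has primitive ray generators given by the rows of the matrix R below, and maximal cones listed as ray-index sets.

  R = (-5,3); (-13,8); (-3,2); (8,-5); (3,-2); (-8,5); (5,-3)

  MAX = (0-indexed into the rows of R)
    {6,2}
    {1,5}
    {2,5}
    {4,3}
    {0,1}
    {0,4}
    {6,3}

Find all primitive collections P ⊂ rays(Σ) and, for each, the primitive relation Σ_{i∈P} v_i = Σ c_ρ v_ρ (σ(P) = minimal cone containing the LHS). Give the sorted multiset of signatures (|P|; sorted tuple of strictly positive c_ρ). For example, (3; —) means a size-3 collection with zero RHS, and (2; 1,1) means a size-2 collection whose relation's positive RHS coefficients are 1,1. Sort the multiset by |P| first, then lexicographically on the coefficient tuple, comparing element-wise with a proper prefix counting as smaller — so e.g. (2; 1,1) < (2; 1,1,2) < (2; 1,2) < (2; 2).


14 minimal non-faces of Δ(Σ) (on 7 rays):

  • {0,6}:  v_{0} + v_{6} = 0  ⟹  sig = (2; —)
  • {2,4}:  v_{2} + v_{4} = 0  ⟹  sig = (2; —)
  • {3,5}:  v_{3} + v_{5} = 0  ⟹  sig = (2; —)
  • {0,2}:  v_{0} + v_{2} = v_{5}  ⟹  sig = (2; 1)
  • {0,3}:  v_{0} + v_{3} = v_{4}  ⟹  sig = (2; 1)
  • {0,5}:  v_{0} + v_{5} = v_{1}  ⟹  sig = (2; 1)
  • {1,3}:  v_{1} + v_{3} = v_{0}  ⟹  sig = (2; 1)
  • {1,6}:  v_{1} + v_{6} = v_{5}  ⟹  sig = (2; 1)
  • {2,3}:  v_{2} + v_{3} = v_{6}  ⟹  sig = (2; 1)
  • {4,5}:  v_{4} + v_{5} = v_{0}  ⟹  sig = (2; 1)
  • {4,6}:  v_{4} + v_{6} = v_{3}  ⟹  sig = (2; 1)
  • {5,6}:  v_{5} + v_{6} = v_{2}  ⟹  sig = (2; 1)
  • {1,2}:  v_{1} + v_{2} = 2·v_{5}  ⟹  sig = (2; 2)
  • {1,4}:  v_{1} + v_{4} = 2·v_{0}  ⟹  sig = (2; 2)

Hence PRS(X_Σ) =
    |P|=2: 14 collections, coeffs (), (), (), (1), (1), (1), (1), (1), (1), (1), (1), (1), (2), (2)


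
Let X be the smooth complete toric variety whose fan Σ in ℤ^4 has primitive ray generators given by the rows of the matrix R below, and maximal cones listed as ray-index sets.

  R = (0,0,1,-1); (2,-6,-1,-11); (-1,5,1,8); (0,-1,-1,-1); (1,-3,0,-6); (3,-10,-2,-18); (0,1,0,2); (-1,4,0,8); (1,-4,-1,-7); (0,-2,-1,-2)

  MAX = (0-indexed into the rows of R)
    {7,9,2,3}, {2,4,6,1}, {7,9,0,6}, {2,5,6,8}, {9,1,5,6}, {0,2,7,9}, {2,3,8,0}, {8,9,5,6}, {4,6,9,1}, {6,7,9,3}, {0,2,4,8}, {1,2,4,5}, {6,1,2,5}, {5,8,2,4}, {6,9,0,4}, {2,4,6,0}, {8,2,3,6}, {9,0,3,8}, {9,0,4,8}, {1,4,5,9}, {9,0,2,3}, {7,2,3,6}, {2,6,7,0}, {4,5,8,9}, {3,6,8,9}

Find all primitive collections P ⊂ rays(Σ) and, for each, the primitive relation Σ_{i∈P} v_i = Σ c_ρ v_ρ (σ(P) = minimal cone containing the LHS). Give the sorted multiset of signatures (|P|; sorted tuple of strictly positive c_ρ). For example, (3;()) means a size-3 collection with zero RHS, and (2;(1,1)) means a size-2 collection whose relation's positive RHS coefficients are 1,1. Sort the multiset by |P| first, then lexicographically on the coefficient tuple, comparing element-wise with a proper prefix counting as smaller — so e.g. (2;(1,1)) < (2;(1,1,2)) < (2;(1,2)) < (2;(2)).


20 collections generate NE(X_Σ); each relation:

  • {1,8}:  v_{1} + v_{8} = v_{5}  so sig = (2;(1))
  • {3,4}:  v_{3} + v_{4} = v_{8}  so sig = (2;(1))
  • {4,7}:  v_{4} + v_{7} = v_{6}  so sig = (2;(1))
  • {7,8}:  v_{7} + v_{8} = v_{3} + v_{6}  so sig = (2;(1,1))
  • {0,5}:  v_{0} + v_{5} = 2·v_{4} + v_{8}  so sig = (2;(1,2))
  • {1,3}:  v_{1} + v_{3} = v_{6} + 2·v_{8}  so sig = (2;(1,2))
  • {1,7}:  v_{1} + v_{7} = 2·v_{6} + v_{8}  so sig = (2;(1,2))
  • {3,5}:  v_{3} + v_{5} = v_{6} + 3·v_{8}  so sig = (2;(1,3))
  • {0,1}:  v_{0} + v_{1} = 2·v_{4}  so sig = (2;(2))
  • {5,7}:  v_{5} + v_{7} = 2·v_{6} + 2·v_{8}  so sig = (2;(2,2))
  • {0,3,6}:  v_{0} + v_{3} + v_{6} = 0  so sig = (3;())
  • {2,4,9}:  v_{2} + v_{4} + v_{9} = 0  so sig = (3;())
  • {0,6,8}:  v_{0} + v_{6} + v_{8} = v_{4}  so sig = (3;(1))
  • {2,6,9}:  v_{2} + v_{6} + v_{9} = v_{7}  so sig = (3;(1))
  • {2,8,9}:  v_{2} + v_{8} + v_{9} = v_{3}  so sig = (3;(1))
  • {4,6,8}:  v_{4} + v_{6} + v_{8} = v_{1}  so sig = (3;(1))
  • {0,3,7}:  v_{0} + v_{3} + v_{7} = v_{2} + v_{9}  so sig = (3;(1,1))
  • {1,2,9}:  v_{1} + v_{2} + v_{9} = v_{6} + v_{8}  so sig = (3;(1,1))
  • {2,5,9}:  v_{2} + v_{5} + v_{9} = v_{6} + 2·v_{8}  so sig = (3;(1,2))
  • {4,5,6}:  v_{4} + v_{5} + v_{6} = 2·v_{1}  so sig = (3;(2))

so the primitive-relation signature multiset is
[(2;(1)), (2;(1)), (2;(1)), (2;(1,1)), (2;(1,2)), (2;(1,2)), (2;(1,2)), (2;(1,3)), (2;(2)), (2;(2,2)), (3;()), (3;()), (3;(1)), (3;(1)), (3;(1)), (3;(1)), (3;(1,1)), (3;(1,1)), (3;(1,2)), (3;(2))]


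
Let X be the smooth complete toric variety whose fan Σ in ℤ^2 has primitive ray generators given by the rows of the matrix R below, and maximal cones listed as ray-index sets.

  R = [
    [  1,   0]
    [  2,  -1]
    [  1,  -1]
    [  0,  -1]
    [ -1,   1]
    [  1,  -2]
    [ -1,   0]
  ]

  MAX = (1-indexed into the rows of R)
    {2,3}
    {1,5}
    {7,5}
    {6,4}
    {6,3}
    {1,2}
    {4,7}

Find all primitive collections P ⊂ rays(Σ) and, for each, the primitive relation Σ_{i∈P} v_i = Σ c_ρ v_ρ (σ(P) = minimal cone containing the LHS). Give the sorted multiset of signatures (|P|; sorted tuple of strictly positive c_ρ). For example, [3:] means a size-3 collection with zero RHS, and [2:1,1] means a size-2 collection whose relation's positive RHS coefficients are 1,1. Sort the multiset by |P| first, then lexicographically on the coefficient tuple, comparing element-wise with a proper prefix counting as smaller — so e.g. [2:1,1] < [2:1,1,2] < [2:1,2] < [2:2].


The 14 primitive collections of Σ (r=7, n=2):

  P={1,7}:  v_{1} + v_{7} = 0  so sig = [2:]
  P={3,5}:  v_{3} + v_{5} = 0  so sig = [2:]
  P={1,3}:  v_{1} + v_{3} = v_{2}  so sig = [2:1]
  P={1,4}:  v_{1} + v_{4} = v_{3}  so sig = [2:1]
  P={2,5}:  v_{2} + v_{5} = v_{1}  so sig = [2:1]
  P={2,7}:  v_{2} + v_{7} = v_{3}  so sig = [2:1]
  P={3,4}:  v_{3} + v_{4} = v_{6}  so sig = [2:1]
  P={3,7}:  v_{3} + v_{7} = v_{4}  so sig = [2:1]
  P={4,5}:  v_{4} + v_{5} = v_{7}  so sig = [2:1]
  P={5,6}:  v_{5} + v_{6} = v_{4}  so sig = [2:1]
  P={1,6}:  v_{1} + v_{6} = 2·v_{3}  so sig = [2:2]
  P={2,4}:  v_{2} + v_{4} = 2·v_{3}  so sig = [2:2]
  P={6,7}:  v_{6} + v_{7} = 2·v_{4}  so sig = [2:2]
  P={2,6}:  v_{2} + v_{6} = 3·v_{3}  so sig = [2:3]

Signatures (|P|; sorted positive RHS coefficients), sorted:
    |P|=2: 14 collections, coeffs (), (), (1), (1), (1), (1), (1), (1), (1), (1), (2), (2), (2), (3)


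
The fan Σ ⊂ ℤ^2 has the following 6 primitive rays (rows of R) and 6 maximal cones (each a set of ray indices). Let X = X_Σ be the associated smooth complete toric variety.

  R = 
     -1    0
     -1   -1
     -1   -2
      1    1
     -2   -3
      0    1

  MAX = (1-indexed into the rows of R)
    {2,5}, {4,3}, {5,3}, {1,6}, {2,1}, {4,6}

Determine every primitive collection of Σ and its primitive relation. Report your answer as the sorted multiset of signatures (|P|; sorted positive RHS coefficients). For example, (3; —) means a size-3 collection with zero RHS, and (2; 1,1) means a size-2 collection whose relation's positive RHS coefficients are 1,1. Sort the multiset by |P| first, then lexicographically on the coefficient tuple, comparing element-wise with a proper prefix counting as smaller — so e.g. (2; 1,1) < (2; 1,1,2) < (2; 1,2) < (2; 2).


Δ(Σ) — 6 vertices, 9 min non-faces:

  P = {2,4}:  v_{2} + v_{4} = 0  →  sig = (2; —)
  P = {1,4}:  v_{1} + v_{4} = v_{6}  →  sig = (2; 1)
  P = {2,3}:  v_{2} + v_{3} = v_{5}  →  sig = (2; 1)
  P = {2,6}:  v_{2} + v_{6} = v_{1}  →  sig = (2; 1)
  P = {3,6}:  v_{3} + v_{6} = v_{2}  →  sig = (2; 1)
  P = {4,5}:  v_{4} + v_{5} = v_{3}  →  sig = (2; 1)
  P = {1,3}:  v_{1} + v_{3} = 2·v_{2}  →  sig = (2; 2)
  P = {5,6}:  v_{5} + v_{6} = 2·v_{2}  →  sig = (2; 2)
  P = {1,5}:  v_{1} + v_{5} = 3·v_{2}  →  sig = (2; 3)

so the primitive-relation signature multiset is
    |P|=2: 9 collections, coeffs (), (1), (1), (1), (1), (1), (2), (2), (3)


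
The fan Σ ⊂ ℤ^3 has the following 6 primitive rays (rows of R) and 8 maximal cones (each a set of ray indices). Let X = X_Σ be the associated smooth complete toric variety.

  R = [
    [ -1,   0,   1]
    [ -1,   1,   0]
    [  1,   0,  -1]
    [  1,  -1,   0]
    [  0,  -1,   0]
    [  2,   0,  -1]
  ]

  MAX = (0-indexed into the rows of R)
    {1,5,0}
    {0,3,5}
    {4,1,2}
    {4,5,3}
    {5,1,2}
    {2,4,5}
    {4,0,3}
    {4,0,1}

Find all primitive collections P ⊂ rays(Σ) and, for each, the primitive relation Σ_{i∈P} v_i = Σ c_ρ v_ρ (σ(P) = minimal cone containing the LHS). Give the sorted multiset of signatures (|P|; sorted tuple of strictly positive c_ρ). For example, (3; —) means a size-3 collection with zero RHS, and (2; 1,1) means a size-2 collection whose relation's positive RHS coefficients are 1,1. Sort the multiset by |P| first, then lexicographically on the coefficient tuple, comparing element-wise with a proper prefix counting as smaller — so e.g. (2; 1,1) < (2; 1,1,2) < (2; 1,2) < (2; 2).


5 minimal non-faces of Δ(Σ) (on 6 rays):

  P={0,2}:  v_{0} + v_{2} = 0  so sig = (2; —)
  P={1,3}:  v_{1} + v_{3} = 0  so sig = (2; —)
  P={2,3}:  v_{2} + v_{3} = v_{4} + v_{5}  so sig = (2; 1,1)
  P={0,4,5}:  v_{0} + v_{4} + v_{5} = v_{3}  so sig = (3; 1)
  P={1,4,5}:  v_{1} + v_{4} + v_{5} = v_{2}  so sig = (3; 1)

Signatures (|P|; sorted positive RHS coefficients), sorted:
[(2; —), (2; —), (2; 1,1), (3; 1), (3; 1)]


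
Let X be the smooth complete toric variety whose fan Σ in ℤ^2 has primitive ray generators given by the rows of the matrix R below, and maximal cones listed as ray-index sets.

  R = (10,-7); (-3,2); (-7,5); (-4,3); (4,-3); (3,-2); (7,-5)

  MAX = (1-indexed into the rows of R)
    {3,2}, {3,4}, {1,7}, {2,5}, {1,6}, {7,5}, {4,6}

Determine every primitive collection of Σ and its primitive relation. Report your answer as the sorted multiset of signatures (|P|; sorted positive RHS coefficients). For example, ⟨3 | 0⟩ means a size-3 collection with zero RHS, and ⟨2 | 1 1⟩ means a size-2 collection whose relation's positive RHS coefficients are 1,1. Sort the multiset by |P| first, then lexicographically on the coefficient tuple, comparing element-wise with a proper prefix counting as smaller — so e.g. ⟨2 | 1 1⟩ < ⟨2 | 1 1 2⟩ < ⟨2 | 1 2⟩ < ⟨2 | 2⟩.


The 14 primitive collections of Σ (r=7, n=2):

  P = {2,6}:  v_{2} + v_{6} = 0  ⇒ sig = ⟨2 | 0⟩
  P = {3,7}:  v_{3} + v_{7} = 0  ⇒ sig = ⟨2 | 0⟩
  P = {4,5}:  v_{4} + v_{5} = 0  ⇒ sig = ⟨2 | 0⟩
  P = {1,2}:  v_{1} + v_{2} = v_{7}  ⇒ sig = ⟨2 | 1⟩
  P = {1,3}:  v_{1} + v_{3} = v_{6}  ⇒ sig = ⟨2 | 1⟩
  P = {2,4}:  v_{2} + v_{4} = v_{3}  ⇒ sig = ⟨2 | 1⟩
  P = {2,7}:  v_{2} + v_{7} = v_{5}  ⇒ sig = ⟨2 | 1⟩
  P = {3,5}:  v_{3} + v_{5} = v_{2}  ⇒ sig = ⟨2 | 1⟩
  P = {3,6}:  v_{3} + v_{6} = v_{4}  ⇒ sig = ⟨2 | 1⟩
  P = {4,7}:  v_{4} + v_{7} = v_{6}  ⇒ sig = ⟨2 | 1⟩
  P = {5,6}:  v_{5} + v_{6} = v_{7}  ⇒ sig = ⟨2 | 1⟩
  P = {6,7}:  v_{6} + v_{7} = v_{1}  ⇒ sig = ⟨2 | 1⟩
  P = {1,4}:  v_{1} + v_{4} = 2·v_{6}  ⇒ sig = ⟨2 | 2⟩
  P = {1,5}:  v_{1} + v_{5} = 2·v_{7}  ⇒ sig = ⟨2 | 2⟩

Hence PRS(X_Σ) =
    |P|=2: 14 collections, coeffs (), (), (), (1), (1), (1), (1), (1), (1), (1), (1), (1), (2), (2)


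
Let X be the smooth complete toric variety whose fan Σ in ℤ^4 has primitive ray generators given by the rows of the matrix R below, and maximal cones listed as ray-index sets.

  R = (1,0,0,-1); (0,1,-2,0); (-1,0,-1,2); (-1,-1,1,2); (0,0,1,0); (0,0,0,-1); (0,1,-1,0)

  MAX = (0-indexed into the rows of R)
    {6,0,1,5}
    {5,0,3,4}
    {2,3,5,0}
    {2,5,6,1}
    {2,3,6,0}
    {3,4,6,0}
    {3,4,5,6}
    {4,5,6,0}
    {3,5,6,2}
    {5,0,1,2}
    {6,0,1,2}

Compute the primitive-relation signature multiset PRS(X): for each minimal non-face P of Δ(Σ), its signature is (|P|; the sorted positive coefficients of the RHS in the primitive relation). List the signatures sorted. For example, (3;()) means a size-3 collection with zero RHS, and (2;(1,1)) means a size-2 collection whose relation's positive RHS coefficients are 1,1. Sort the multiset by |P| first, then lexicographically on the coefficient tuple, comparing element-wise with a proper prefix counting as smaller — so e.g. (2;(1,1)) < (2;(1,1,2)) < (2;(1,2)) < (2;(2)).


|primitive collections| = 5. Relations:

  • {1,3}:  v_{1} + v_{3} = v_{2}  so sig = (2;(1))
  • {1,4}:  v_{1} + v_{4} = v_{6}  so sig = (2;(1))
  • {2,4}:  v_{2} + v_{4} = v_{3} + v_{6}  so sig = (2;(1,1))
  • {0,3,5,6}:  v_{0} + v_{3} + v_{5} + v_{6} = 0  so sig = (4;())
  • {0,2,5,6}:  v_{0} + v_{2} + v_{5} + v_{6} = v_{1}  so sig = (4;(1))

Hence PRS(X_Σ) =
    (2;(1))
    (2;(1))
    (2;(1,1))
    (4;())
    (4;(1))


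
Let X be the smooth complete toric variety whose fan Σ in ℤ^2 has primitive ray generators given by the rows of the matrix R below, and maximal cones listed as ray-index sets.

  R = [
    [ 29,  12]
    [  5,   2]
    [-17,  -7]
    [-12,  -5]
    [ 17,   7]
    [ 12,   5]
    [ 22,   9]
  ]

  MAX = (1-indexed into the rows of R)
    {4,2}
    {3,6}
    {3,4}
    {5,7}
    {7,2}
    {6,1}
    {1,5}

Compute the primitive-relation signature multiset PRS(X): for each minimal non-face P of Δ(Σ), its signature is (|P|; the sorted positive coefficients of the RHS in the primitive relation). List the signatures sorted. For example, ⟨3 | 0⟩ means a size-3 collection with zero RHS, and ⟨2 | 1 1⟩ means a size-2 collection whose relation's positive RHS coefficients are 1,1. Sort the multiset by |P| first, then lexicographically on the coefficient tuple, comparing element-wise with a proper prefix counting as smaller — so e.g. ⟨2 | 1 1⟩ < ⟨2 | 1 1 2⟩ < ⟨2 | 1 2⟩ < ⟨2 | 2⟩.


Δ(Σ) — 7 vertices, 14 min non-faces:

  {3,5}:  v_{3} + v_{5} = 0  →  sig = ⟨2 | 0⟩
  {4,6}:  v_{4} + v_{6} = 0  →  sig = ⟨2 | 0⟩
  {1,3}:  v_{1} + v_{3} = v_{6}  →  sig = ⟨2 | 1⟩
  {1,4}:  v_{1} + v_{4} = v_{5}  →  sig = ⟨2 | 1⟩
  {2,3}:  v_{2} + v_{3} = v_{4}  →  sig = ⟨2 | 1⟩
  {2,5}:  v_{2} + v_{5} = v_{7}  →  sig = ⟨2 | 1⟩
  {2,6}:  v_{2} + v_{6} = v_{5}  →  sig = ⟨2 | 1⟩
  {3,7}:  v_{3} + v_{7} = v_{2}  →  sig = ⟨2 | 1⟩
  {4,5}:  v_{4} + v_{5} = v_{2}  →  sig = ⟨2 | 1⟩
  {5,6}:  v_{5} + v_{6} = v_{1}  →  sig = ⟨2 | 1⟩
  {1,2}:  v_{1} + v_{2} = 2·v_{5}  →  sig = ⟨2 | 2⟩
  {4,7}:  v_{4} + v_{7} = 2·v_{2}  →  sig = ⟨2 | 2⟩
  {6,7}:  v_{6} + v_{7} = 2·v_{5}  →  sig = ⟨2 | 2⟩
  {1,7}:  v_{1} + v_{7} = 3·v_{5}  →  sig = ⟨2 | 3⟩

so the primitive-relation signature multiset is
    ⟨2 | 0⟩
    ⟨2 | 0⟩
    ⟨2 | 1⟩
    ⟨2 | 1⟩
    ⟨2 | 1⟩
    ⟨2 | 1⟩
    ⟨2 | 1⟩
    ⟨2 | 1⟩
    ⟨2 | 1⟩
    ⟨2 | 1⟩
    ⟨2 | 2⟩
    ⟨2 | 2⟩
    ⟨2 | 2⟩
    ⟨2 | 3⟩


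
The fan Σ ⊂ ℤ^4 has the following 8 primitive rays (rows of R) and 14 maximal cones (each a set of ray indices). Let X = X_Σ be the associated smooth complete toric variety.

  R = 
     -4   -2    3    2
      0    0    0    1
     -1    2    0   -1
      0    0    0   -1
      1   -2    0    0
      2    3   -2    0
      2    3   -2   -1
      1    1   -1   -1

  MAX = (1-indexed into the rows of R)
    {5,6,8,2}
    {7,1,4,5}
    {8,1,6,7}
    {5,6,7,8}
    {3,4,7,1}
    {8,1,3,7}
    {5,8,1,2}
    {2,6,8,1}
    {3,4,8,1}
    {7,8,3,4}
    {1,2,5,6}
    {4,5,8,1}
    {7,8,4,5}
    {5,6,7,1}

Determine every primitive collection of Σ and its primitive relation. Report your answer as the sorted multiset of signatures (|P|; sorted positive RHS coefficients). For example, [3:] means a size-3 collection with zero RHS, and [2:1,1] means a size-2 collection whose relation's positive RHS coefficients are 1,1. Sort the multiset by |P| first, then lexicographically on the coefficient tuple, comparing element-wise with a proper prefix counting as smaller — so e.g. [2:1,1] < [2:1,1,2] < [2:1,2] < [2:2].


Δ(Σ) — 8 vertices, 9 min non-faces:

  P={2,4}:  v_{2} + v_{4} = 0 ; sig = [2:]
  P={2,7}:  v_{2} + v_{7} = v_{6} ; sig = [2:1]
  P={3,5}:  v_{3} + v_{5} = v_{4} ; sig = [2:1]
  P={4,6}:  v_{4} + v_{6} = v_{7} ; sig = [2:1]
  P={2,3}:  v_{2} + v_{3} = v_{1} + v_{7} + v_{8} ; sig = [2:1,1,1]
  P={3,6}:  v_{3} + v_{6} = v_{1} + 2·v_{7} + v_{8} ; sig = [2:1,1,2]
  P={1,5,7,8}:  v_{1} + v_{5} + v_{7} + v_{8} = 0 ; sig = [4:]
  P={1,4,7,8}:  v_{1} + v_{4} + v_{7} + v_{8} = v_{3} ; sig = [4:1]
  P={1,5,6,8}:  v_{1} + v_{5} + v_{6} + v_{8} = v_{2} ; sig = [4:1]

Signatures (|P|; sorted positive RHS coefficients), sorted:
    [2:]
    [2:1]
    [2:1]
    [2:1]
    [2:1,1,1]
    [2:1,1,2]
    [4:]
    [4:1]
    [4:1]


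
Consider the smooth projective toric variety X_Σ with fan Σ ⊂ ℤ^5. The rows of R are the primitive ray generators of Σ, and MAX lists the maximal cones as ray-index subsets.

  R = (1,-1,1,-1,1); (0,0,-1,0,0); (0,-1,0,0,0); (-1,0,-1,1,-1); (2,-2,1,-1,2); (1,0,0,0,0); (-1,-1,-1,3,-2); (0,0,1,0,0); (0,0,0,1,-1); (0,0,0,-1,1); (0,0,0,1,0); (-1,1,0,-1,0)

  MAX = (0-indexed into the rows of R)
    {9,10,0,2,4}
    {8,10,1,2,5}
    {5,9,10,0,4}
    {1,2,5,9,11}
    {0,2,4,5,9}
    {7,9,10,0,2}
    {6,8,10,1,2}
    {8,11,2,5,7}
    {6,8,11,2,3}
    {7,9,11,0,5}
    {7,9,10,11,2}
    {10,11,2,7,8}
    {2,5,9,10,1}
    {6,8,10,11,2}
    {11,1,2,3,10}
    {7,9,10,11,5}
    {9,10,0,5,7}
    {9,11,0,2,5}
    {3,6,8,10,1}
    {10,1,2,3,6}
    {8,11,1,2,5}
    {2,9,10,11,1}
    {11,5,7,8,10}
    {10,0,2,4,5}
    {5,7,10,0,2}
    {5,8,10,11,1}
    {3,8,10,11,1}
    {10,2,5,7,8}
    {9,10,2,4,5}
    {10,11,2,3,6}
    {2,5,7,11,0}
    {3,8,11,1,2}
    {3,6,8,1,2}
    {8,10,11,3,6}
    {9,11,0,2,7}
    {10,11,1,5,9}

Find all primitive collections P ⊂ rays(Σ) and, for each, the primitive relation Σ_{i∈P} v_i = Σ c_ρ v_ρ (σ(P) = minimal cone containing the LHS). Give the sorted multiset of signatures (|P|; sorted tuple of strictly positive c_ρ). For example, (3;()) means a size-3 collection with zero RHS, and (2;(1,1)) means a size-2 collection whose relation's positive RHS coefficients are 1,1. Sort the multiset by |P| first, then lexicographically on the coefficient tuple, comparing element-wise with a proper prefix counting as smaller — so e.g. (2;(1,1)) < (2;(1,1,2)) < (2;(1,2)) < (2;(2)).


The 25 primitive collections of Σ (r=12, n=5):

  P={1,7}:  v_{1} + v_{7} = 0 ; sig = (2;())
  P={8,9}:  v_{8} + v_{9} = 0 ; sig = (2;())
  P={0,3}:  v_{0} + v_{3} = v_{2} ; sig = (2;(1))
  P={3,5}:  v_{3} + v_{5} = v_{1} + v_{8} ; sig = (2;(1,1))
  P={4,11}:  v_{4} + v_{11} = v_{0} + v_{9} ; sig = (2;(1,1))
  P={0,1}:  v_{0} + v_{1} = v_{2} + v_{5} + v_{9} ; sig = (2;(1,1,1))
  P={0,8}:  v_{0} + v_{8} = v_{2} + v_{5} + v_{7} ; sig = (2;(1,1,1))
  P={6,9}:  v_{6} + v_{9} = v_{2} + v_{3} + v_{10} ; sig = (2;(1,1,1))
  P={3,7}:  v_{3} + v_{7} = v_{2} + v_{8} + v_{10} + v_{11} ; sig = (2;(1,1,1,1))
  P={3,9}:  v_{3} + v_{9} = v_{1} + v_{2} + v_{10} + v_{11} ; sig = (2;(1,1,1,1))
  P={4,8}:  v_{4} + v_{8} = v_{0} + v_{2} + v_{5} + v_{10} ; sig = (2;(1,1,1,1))
  P={3,4}:  v_{3} + v_{4} = 2·v_{2} + v_{5} + v_{9} + v_{10} ; sig = (2;(1,1,1,2))
  P={5,6}:  v_{5} + v_{6} = v_{1} + v_{2} + 2·v_{8} + v_{10} ; sig = (2;(1,1,1,2))
  P={0,6}:  v_{0} + v_{6} = 2·v_{2} + v_{8} + v_{10} ; sig = (2;(1,1,2))
  P={4,7}:  v_{4} + v_{7} = 2·v_{0} + v_{10} ; sig = (2;(1,2))
  P={1,4}:  v_{1} + v_{4} = 2·v_{2} + 2·v_{5} + 2·v_{9} + v_{10} ; sig = (2;(1,2,2,2))
  P={6,7}:  v_{6} + v_{7} = 2·v_{2} + 2·v_{8} + 2·v_{10} + v_{11} ; sig = (2;(1,2,2,2))
  P={4,6}:  v_{4} + v_{6} = 3·v_{2} + v_{5} + 2·v_{10} ; sig = (2;(1,2,3))
  P={0,10,11}:  v_{0} + v_{10} + v_{11} = v_{7} + v_{9} ; sig = (3;(1,1))
  P={1,6,11}:  v_{1} + v_{6} + v_{11} = 2·v_{3} ; sig = (3;(2))
  P={2,5,10,11}:  v_{2} + v_{5} + v_{10} + v_{11} = 0 ; sig = (4;())
  P={2,3,8,10}:  v_{2} + v_{3} + v_{8} + v_{10} = v_{6} ; sig = (4;(1))
  P={2,5,7,9}:  v_{2} + v_{5} + v_{7} + v_{9} = v_{0} ; sig = (4;(1))
  P={0,2,5,9,10}:  v_{0} + v_{2} + v_{5} + v_{9} + v_{10} = v_{4} ; sig = (5;(1))
  P={1,2,8,10,11}:  v_{1} + v_{2} + v_{8} + v_{10} + v_{11} = v_{3} ; sig = (5;(1))

Signatures (|P|; sorted positive RHS coefficients), sorted:
    |P|=2: 18 collections, coeffs (), (), (1), (1,1), (1,1), (1,1,1), (1,1,1), (1,1,1), (1,1,1,1), (1,1,1,1), (1,1,1,1), (1,1,1,2), (1,1,1,2), (1,1,2), (1,2), (1,2,2,2), (1,2,2,2), (1,2,3)
    |P|=3: 2 collections, coeffs (1,1), (2)
    |P|=4: 3 collections, coeffs (), (1), (1)
    |P|=5: 2 collections, coeffs (1), (1)


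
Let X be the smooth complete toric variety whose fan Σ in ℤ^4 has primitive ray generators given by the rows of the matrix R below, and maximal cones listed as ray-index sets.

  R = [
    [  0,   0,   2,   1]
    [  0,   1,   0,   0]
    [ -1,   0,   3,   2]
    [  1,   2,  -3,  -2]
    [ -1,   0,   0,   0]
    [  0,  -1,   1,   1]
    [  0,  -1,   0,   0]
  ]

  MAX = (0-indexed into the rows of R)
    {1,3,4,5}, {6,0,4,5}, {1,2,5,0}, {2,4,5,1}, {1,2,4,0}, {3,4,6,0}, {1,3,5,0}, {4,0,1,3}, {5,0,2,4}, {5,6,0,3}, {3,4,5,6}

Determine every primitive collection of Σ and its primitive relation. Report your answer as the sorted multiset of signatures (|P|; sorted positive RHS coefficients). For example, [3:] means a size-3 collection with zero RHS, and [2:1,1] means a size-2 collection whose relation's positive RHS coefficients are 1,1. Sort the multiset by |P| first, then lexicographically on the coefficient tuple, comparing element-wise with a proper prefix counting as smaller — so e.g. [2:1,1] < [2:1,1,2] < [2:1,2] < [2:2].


The 5 primitive collections of Σ (r=7, n=4):

  • {1,6}:  v_{1} + v_{6} = 0  so sig = [2:]
  • {2,6}:  v_{2} + v_{6} = v_{0} + v_{4} + v_{5}  so sig = [2:1,1,1]
  • {2,3}:  v_{2} + v_{3} = 2·v_{1}  so sig = [2:2]
  • {0,1,4,5}:  v_{0} + v_{1} + v_{4} + v_{5} = v_{2}  so sig = [4:1]
  • {0,3,4,5}:  v_{0} + v_{3} + v_{4} + v_{5} = v_{1}  so sig = [4:1]

so the primitive-relation signature multiset is
{ [2:],  [2:1,1,1],  [2:2],  [4:1] ×2 }


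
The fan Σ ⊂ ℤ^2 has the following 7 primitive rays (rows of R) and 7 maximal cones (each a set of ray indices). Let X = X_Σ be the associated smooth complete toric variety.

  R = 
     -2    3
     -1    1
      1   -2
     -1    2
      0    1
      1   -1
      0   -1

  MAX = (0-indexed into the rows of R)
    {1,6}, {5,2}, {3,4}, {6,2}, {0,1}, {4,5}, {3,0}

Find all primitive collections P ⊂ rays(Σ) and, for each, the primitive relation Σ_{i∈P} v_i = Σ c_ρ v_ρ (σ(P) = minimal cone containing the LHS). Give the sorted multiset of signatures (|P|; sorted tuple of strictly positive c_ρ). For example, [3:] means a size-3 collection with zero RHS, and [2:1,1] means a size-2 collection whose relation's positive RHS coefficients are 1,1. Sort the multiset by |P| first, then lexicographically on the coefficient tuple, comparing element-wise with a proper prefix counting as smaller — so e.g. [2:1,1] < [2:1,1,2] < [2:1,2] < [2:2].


14 collections generate NE(X_Σ); each relation:

  • {1,5}:  v_{1} + v_{5} = 0  so sig = [2:]
  • {2,3}:  v_{2} + v_{3} = 0  so sig = [2:]
  • {4,6}:  v_{4} + v_{6} = 0  so sig = [2:]
  • {0,2}:  v_{0} + v_{2} = v_{1}  so sig = [2:1]
  • {0,5}:  v_{0} + v_{5} = v_{3}  so sig = [2:1]
  • {1,2}:  v_{1} + v_{2} = v_{6}  so sig = [2:1]
  • {1,3}:  v_{1} + v_{3} = v_{0}  so sig = [2:1]
  • {1,4}:  v_{1} + v_{4} = v_{3}  so sig = [2:1]
  • {2,4}:  v_{2} + v_{4} = v_{5}  so sig = [2:1]
  • {3,5}:  v_{3} + v_{5} = v_{4}  so sig = [2:1]
  • {3,6}:  v_{3} + v_{6} = v_{1}  so sig = [2:1]
  • {5,6}:  v_{5} + v_{6} = v_{2}  so sig = [2:1]
  • {0,4}:  v_{0} + v_{4} = 2·v_{3}  so sig = [2:2]
  • {0,6}:  v_{0} + v_{6} = 2·v_{1}  so sig = [2:2]

Sorted signature multiset PRS(X):
    [2:]
    [2:]
    [2:]
    [2:1]
    [2:1]
    [2:1]
    [2:1]
    [2:1]
    [2:1]
    [2:1]
    [2:1]
    [2:1]
    [2:2]
    [2:2]


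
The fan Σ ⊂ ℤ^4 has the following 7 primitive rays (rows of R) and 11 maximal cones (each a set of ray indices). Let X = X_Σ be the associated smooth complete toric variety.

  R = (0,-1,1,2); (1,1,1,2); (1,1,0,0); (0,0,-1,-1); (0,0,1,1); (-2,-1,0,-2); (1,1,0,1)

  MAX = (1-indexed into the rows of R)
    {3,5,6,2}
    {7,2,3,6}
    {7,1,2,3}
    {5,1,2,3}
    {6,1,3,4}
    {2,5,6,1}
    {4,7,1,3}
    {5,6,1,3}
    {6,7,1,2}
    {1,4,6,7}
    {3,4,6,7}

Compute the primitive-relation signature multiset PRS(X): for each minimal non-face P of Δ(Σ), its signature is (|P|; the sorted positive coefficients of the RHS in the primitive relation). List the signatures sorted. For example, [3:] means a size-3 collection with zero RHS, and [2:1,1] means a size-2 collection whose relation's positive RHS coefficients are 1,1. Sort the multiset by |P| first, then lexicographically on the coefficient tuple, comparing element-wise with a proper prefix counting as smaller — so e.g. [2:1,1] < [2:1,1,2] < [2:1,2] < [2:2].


5 minimal non-faces of Δ(Σ) (on 7 rays):

  • {4,5}:  v_{4} + v_{5} = 0  ⇒ sig = [2:]
  • {2,4}:  v_{2} + v_{4} = v_{7}  ⇒ sig = [2:1]
  • {5,7}:  v_{5} + v_{7} = v_{2}  ⇒ sig = [2:1]
  • {1,3,6,7}:  v_{1} + v_{3} + v_{6} + v_{7} = v_{5}  ⇒ sig = [4:1]
  • {1,2,3,6}:  v_{1} + v_{2} + v_{3} + v_{6} = 2·v_{5}  ⇒ sig = [4:2]

Signatures (|P|; sorted positive RHS coefficients), sorted:
    |P|=2: 3 collections, coeffs (), (1), (1)
    |P|=4: 2 collections, coeffs (1), (2)


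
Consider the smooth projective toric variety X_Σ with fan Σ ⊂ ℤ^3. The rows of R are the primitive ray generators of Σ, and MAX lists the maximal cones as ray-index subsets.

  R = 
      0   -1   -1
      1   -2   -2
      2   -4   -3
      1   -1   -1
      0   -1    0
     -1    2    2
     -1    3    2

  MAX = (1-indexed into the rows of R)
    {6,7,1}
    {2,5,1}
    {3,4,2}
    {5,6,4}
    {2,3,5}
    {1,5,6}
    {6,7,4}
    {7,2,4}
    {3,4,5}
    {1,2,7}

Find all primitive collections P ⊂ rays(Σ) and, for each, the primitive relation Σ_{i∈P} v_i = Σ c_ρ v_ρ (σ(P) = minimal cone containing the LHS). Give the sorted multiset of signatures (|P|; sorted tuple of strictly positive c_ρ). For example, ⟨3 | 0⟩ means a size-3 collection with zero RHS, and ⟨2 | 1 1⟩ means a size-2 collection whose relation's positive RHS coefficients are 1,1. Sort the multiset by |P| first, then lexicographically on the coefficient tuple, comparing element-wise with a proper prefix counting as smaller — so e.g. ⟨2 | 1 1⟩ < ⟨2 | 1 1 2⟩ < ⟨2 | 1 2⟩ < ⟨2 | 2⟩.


7 collections generate NE(X_Σ); each relation:

  P={2,6}:  v_{2} + v_{6} = 0 — sig = ⟨2 | 0⟩
  P={1,4}:  v_{1} + v_{4} = v_{2} — sig = ⟨2 | 1⟩
  P={3,7}:  v_{3} + v_{7} = v_{4} — sig = ⟨2 | 1⟩
  P={5,7}:  v_{5} + v_{7} = v_{6} — sig = ⟨2 | 1⟩
  P={3,6}:  v_{3} + v_{6} = v_{4} + v_{5} — sig = ⟨2 | 1 1⟩
  P={1,3}:  v_{1} + v_{3} = 2·v_{2} + v_{5} — sig = ⟨2 | 1 2⟩
  P={2,4,5}:  v_{2} + v_{4} + v_{5} = v_{3} — sig = ⟨3 | 1⟩

Hence PRS(X_Σ) =
[⟨2 | 0⟩, ⟨2 | 1⟩, ⟨2 | 1⟩, ⟨2 | 1⟩, ⟨2 | 1 1⟩, ⟨2 | 1 2⟩, ⟨3 | 1⟩]
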